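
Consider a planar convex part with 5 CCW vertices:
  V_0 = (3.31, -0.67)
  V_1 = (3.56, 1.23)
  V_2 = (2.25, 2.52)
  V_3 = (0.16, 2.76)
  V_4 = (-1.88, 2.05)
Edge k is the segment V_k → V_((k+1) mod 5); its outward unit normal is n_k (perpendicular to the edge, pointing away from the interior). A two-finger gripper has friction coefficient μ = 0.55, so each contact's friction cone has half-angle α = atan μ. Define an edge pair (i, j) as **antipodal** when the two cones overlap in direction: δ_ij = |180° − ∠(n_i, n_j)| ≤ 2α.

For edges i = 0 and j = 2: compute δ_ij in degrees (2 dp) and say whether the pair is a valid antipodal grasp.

α = atan 0.55 = 28.81°;  2α = 57.62°
edge 0: e_0 = (+0.25, +1.90);  n_0 = (+0.9915, -0.1305)
edge 2: e_2 = (-2.09, +0.24);  n_2 = (+0.1141, +0.9935)
∠(n_0, n_2) = 90.95°
δ = |180° − 90.95°| = 89.05°
89.05° > 2α = 57.62°  →  invalid

δ = 89.05°, invalid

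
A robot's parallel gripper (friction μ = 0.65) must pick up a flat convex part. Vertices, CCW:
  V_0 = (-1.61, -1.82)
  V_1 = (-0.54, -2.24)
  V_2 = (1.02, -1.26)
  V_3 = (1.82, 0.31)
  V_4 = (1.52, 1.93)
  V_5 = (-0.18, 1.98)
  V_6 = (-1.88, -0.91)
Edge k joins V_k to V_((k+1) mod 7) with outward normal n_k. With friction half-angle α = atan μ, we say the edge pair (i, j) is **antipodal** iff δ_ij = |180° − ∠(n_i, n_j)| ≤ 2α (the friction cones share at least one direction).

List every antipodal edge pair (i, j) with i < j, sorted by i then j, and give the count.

count = 9; pairs: (0,3), (0,4), (1,4), (1,5), (2,4), (2,5), (2,6), (3,5), (3,6)

α = atan 0.65 = 33.02°;  2α = 66.05°
n_0 = (-0.3654, -0.9309)
n_1 = (+0.5319, -0.8468)
n_2 = (+0.8910, -0.4540)
n_3 = (+0.9833, +0.1821)
n_4 = (+0.0294, +0.9996)
n_5 = (-0.8619, +0.5070)
n_6 = (-0.9587, -0.2844)
  (0,1): δ = 126.43°  ·
  (0,2): δ = 95.57°  ·
  (0,3): δ = 58.08°  ✓
  (0,4): δ = 19.75°  ✓
  (0,5): δ = 80.97°  ·
  (0,6): δ = 127.96°  ·
  (1,2): δ = 149.14°  ·
  (1,3): δ = 111.65°  ·
  (1,4): δ = 33.82°  ✓
  (1,5): δ = 27.40°  ✓
  (1,6): δ = 74.39°  ·
  (2,3): δ = 142.51°  ·
  (2,4): δ = 64.68°  ✓
  (2,5): δ = 3.46°  ✓
  (2,6): δ = 43.53°  ✓
  (3,4): δ = 102.18°  ·
  (3,5): δ = 40.96°  ✓
  (3,6): δ = 6.03°  ✓
  (4,5): δ = 118.78°  ·
  (4,6): δ = 71.79°  ·
  (5,6): δ = 133.01°  ·
antipodal pairs: 9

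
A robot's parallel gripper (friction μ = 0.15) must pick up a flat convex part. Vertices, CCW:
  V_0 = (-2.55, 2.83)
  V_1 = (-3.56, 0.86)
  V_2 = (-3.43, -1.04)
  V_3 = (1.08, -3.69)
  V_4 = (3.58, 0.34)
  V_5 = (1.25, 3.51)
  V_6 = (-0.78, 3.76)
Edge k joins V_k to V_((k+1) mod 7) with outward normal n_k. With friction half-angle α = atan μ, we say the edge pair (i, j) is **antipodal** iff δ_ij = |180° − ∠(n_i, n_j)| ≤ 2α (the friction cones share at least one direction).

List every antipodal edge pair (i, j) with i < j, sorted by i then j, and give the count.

count = 1; pairs: (0,3)

α = atan 0.15 = 8.53°;  2α = 17.06°
n_0 = (-0.8899, +0.4562)
n_1 = (-0.9977, -0.0683)
n_2 = (-0.5066, -0.8622)
n_3 = (+0.8498, -0.5272)
n_4 = (+0.8058, +0.5922)
n_5 = (+0.1222, +0.9925)
n_6 = (-0.4651, +0.8852)
  (0,1): δ = 148.94°  ·
  (0,2): δ = 93.29°  ·
  (0,3): δ = 4.67°  ✓
  (0,4): δ = 63.46°  ·
  (0,5): δ = 110.12°  ·
  (0,6): δ = 144.86°  ·
  (1,2): δ = 124.35°  ·
  (1,3): δ = 35.73°  ·
  (1,4): δ = 32.40°  ·
  (1,5): δ = 79.07°  ·
  (1,6): δ = 113.80°  ·
  (2,3): δ = 91.38°  ·
  (2,4): δ = 23.25°  ·
  (2,5): δ = 23.42°  ·
  (2,6): δ = 58.16°  ·
  (3,4): δ = 111.87°  ·
  (3,5): δ = 65.21°  ·
  (3,6): δ = 30.47°  ·
  (4,5): δ = 133.34°  ·
  (4,6): δ = 98.60°  ·
  (5,6): δ = 145.26°  ·
antipodal pairs: 1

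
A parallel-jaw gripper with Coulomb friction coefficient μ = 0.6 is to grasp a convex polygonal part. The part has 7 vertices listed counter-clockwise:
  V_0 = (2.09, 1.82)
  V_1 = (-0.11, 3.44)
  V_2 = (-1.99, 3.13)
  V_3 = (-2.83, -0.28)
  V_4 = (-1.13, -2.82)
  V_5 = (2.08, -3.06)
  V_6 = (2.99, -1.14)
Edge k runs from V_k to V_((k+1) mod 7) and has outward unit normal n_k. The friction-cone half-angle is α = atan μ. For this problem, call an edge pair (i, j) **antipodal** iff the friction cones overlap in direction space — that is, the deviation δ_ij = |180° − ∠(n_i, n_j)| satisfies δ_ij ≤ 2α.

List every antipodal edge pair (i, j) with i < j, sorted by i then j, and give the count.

count = 8; pairs: (0,3), (0,4), (1,4), (1,5), (2,5), (2,6), (3,5), (3,6)

α = atan 0.6 = 30.96°;  2α = 61.93°
n_0 = (+0.5929, +0.8052)
n_1 = (-0.1627, +0.9867)
n_2 = (-0.9710, +0.2392)
n_3 = (-0.8310, -0.5562)
n_4 = (-0.0746, -0.9972)
n_5 = (+0.9036, -0.4283)
n_6 = (+0.9568, +0.2909)
  (0,1): δ = 134.27°  ·
  (0,2): δ = 67.47°  ·
  (0,3): δ = 19.84°  ✓
  (0,4): δ = 32.09°  ✓
  (0,5): δ = 101.01°  ·
  (0,6): δ = 143.28°  ·
  (1,2): δ = 113.20°  ·
  (1,3): δ = 65.57°  ·
  (1,4): δ = 13.64°  ✓
  (1,5): δ = 55.28°  ✓
  (1,6): δ = 97.55°  ·
  (2,3): δ = 132.37°  ·
  (2,4): δ = 80.44°  ·
  (2,5): δ = 11.52°  ✓
  (2,6): δ = 30.75°  ✓
  (3,4): δ = 128.07°  ·
  (3,5): δ = 59.15°  ✓
  (3,6): δ = 16.88°  ✓
  (4,5): δ = 111.08°  ·
  (4,6): δ = 68.81°  ·
  (5,6): δ = 137.73°  ·
antipodal pairs: 8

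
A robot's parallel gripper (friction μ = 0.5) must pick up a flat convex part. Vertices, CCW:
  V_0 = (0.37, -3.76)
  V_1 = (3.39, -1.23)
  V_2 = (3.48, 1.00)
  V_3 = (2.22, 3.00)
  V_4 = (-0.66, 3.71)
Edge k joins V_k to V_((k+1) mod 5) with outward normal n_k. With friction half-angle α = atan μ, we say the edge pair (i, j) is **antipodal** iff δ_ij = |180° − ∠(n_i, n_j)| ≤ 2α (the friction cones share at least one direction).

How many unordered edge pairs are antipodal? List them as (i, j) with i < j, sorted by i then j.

count = 2; pairs: (1,4), (2,4)

α = atan 0.5 = 26.57°;  2α = 53.13°
n_0 = (+0.6422, -0.7666)
n_1 = (+0.9992, -0.0403)
n_2 = (+0.8461, +0.5330)
n_3 = (+0.2394, +0.9709)
n_4 = (-0.9906, -0.1366)
  (0,1): δ = 132.27°  ·
  (0,2): δ = 97.74°  ·
  (0,3): δ = 53.80°  ·
  (0,4): δ = 57.90°  ·
  (1,2): δ = 145.48°  ·
  (1,3): δ = 101.54°  ·
  (1,4): δ = 10.16°  ✓
  (2,3): δ = 136.06°  ·
  (2,4): δ = 24.36°  ✓
  (3,4): δ = 68.30°  ·
antipodal pairs: 2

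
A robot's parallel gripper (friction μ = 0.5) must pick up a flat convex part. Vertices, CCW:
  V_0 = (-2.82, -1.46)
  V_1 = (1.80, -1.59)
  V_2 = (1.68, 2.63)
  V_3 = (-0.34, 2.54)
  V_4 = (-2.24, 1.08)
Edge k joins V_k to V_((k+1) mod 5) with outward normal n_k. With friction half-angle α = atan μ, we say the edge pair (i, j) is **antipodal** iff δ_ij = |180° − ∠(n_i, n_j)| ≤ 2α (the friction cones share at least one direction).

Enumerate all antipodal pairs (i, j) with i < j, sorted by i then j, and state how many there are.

α = atan 0.5 = 26.57°;  2α = 53.13°
n_0 = (-0.0281, -0.9996)
n_1 = (+0.9996, +0.0284)
n_2 = (-0.0445, +0.9990)
n_3 = (-0.6093, +0.7929)
n_4 = (-0.9749, +0.2226)
  (0,1): δ = 86.76°  ·
  (0,2): δ = 4.16°  ✓
  (0,3): δ = 39.15°  ✓
  (0,4): δ = 78.75°  ·
  (1,2): δ = 89.08°  ·
  (1,3): δ = 54.09°  ·
  (1,4): δ = 14.49°  ✓
  (2,3): δ = 145.01°  ·
  (2,4): δ = 105.41°  ·
  (3,4): δ = 140.40°  ·
antipodal pairs: 3

count = 3; pairs: (0,2), (0,3), (1,4)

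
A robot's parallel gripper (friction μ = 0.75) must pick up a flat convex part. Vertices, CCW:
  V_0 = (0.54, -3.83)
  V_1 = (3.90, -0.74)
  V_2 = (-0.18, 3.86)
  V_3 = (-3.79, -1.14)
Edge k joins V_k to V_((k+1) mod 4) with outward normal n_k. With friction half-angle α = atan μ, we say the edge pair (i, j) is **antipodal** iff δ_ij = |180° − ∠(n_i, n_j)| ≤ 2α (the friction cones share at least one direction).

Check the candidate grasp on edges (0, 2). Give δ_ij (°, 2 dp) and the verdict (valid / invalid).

δ = 11.57°, valid

α = atan 0.75 = 36.87°;  2α = 73.74°
edge 0: e_0 = (+3.36, +3.09);  n_0 = (+0.6769, -0.7361)
edge 2: e_2 = (-3.61, -5.00);  n_2 = (-0.8108, +0.5854)
∠(n_0, n_2) = 168.43°
δ = |180° − 168.43°| = 11.57°
11.57° ≤ 2α = 73.74°  →  valid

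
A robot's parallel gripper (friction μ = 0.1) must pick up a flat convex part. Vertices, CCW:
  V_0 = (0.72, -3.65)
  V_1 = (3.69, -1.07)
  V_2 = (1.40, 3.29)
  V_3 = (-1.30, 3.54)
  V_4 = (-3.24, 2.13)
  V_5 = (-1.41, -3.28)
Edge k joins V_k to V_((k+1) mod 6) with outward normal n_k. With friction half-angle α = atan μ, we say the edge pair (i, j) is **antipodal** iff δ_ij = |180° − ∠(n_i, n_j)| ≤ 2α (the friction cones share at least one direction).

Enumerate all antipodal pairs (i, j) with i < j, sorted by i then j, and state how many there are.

α = atan 0.1 = 5.71°;  2α = 11.42°
n_0 = (+0.6558, -0.7549)
n_1 = (+0.8853, +0.4650)
n_2 = (+0.0922, +0.9957)
n_3 = (-0.5879, +0.8089)
n_4 = (-0.9473, -0.3204)
n_5 = (-0.1711, -0.9852)
  (0,1): δ = 103.27°  ·
  (0,2): δ = 46.27°  ·
  (0,3): δ = 4.97°  ✓
  (0,4): δ = 67.71°  ·
  (0,5): δ = 129.17°  ·
  (1,2): δ = 123.00°  ·
  (1,3): δ = 81.70°  ·
  (1,4): δ = 9.02°  ✓
  (1,5): δ = 52.44°  ·
  (2,3): δ = 138.70°  ·
  (2,4): δ = 66.02°  ·
  (2,5): δ = 4.56°  ✓
  (3,4): δ = 107.32°  ·
  (3,5): δ = 45.86°  ·
  (4,5): δ = 118.54°  ·
antipodal pairs: 3

count = 3; pairs: (0,3), (1,4), (2,5)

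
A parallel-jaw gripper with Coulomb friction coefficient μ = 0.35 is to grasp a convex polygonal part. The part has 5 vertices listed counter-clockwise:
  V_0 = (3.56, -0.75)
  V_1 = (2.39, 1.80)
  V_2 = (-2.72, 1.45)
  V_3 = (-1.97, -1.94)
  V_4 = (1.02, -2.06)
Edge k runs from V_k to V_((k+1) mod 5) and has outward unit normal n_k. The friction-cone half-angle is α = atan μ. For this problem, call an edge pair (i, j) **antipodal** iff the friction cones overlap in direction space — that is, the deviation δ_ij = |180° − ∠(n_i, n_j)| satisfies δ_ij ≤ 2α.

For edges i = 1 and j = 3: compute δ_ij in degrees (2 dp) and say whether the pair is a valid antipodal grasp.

δ = 6.22°, valid

α = atan 0.35 = 19.29°;  2α = 38.58°
edge 1: e_1 = (-5.11, -0.35);  n_1 = (-0.0683, +0.9977)
edge 3: e_3 = (+2.99, -0.12);  n_3 = (-0.0401, -0.9992)
∠(n_1, n_3) = 173.78°
δ = |180° − 173.78°| = 6.22°
6.22° ≤ 2α = 38.58°  →  valid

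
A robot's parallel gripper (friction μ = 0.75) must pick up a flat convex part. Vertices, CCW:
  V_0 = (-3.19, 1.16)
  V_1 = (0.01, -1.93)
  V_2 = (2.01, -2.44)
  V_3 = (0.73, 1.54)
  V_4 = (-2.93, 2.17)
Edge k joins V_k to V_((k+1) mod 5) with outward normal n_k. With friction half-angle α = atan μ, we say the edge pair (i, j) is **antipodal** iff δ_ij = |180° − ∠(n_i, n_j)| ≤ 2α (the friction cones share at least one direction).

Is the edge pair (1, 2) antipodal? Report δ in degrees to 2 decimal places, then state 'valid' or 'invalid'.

α = atan 0.75 = 36.87°;  2α = 73.74°
edge 1: e_1 = (+2.00, -0.51);  n_1 = (-0.2471, -0.9690)
edge 2: e_2 = (-1.28, +3.98);  n_2 = (+0.9520, +0.3062)
∠(n_1, n_2) = 122.13°
δ = |180° − 122.13°| = 57.87°
57.87° ≤ 2α = 73.74°  →  valid

δ = 57.87°, valid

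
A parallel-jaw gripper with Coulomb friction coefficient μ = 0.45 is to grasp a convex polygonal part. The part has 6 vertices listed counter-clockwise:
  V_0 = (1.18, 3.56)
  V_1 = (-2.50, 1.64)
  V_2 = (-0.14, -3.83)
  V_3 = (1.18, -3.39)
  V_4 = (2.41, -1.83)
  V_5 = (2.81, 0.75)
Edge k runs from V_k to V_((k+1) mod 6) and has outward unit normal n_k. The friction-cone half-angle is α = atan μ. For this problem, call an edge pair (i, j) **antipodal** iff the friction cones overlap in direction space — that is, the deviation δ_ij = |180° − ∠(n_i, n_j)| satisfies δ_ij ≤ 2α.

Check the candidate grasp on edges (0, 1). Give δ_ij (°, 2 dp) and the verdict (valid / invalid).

α = atan 0.45 = 24.23°;  2α = 48.46°
edge 0: e_0 = (-3.68, -1.92);  n_0 = (-0.4626, +0.8866)
edge 1: e_1 = (+2.36, -5.47);  n_1 = (-0.9182, -0.3961)
∠(n_0, n_1) = 85.78°
δ = |180° − 85.78°| = 94.22°
94.22° > 2α = 48.46°  →  invalid

δ = 94.22°, invalid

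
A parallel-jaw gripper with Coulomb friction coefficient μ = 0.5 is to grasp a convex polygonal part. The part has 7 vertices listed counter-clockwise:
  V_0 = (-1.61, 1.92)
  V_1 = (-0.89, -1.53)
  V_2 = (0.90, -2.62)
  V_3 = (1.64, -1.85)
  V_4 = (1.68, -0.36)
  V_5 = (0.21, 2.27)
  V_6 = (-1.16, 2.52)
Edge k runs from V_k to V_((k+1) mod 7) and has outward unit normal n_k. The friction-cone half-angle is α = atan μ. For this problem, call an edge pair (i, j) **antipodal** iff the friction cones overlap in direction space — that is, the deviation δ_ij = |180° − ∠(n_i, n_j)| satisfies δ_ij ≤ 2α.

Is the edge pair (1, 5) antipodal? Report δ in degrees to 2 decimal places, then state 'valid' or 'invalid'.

α = atan 0.5 = 26.57°;  2α = 53.13°
edge 1: e_1 = (+1.79, -1.09);  n_1 = (-0.5201, -0.8541)
edge 5: e_5 = (-1.37, +0.25);  n_5 = (+0.1795, +0.9838)
∠(n_1, n_5) = 159.00°
δ = |180° − 159.00°| = 21.00°
21.00° ≤ 2α = 53.13°  →  valid

δ = 21.00°, valid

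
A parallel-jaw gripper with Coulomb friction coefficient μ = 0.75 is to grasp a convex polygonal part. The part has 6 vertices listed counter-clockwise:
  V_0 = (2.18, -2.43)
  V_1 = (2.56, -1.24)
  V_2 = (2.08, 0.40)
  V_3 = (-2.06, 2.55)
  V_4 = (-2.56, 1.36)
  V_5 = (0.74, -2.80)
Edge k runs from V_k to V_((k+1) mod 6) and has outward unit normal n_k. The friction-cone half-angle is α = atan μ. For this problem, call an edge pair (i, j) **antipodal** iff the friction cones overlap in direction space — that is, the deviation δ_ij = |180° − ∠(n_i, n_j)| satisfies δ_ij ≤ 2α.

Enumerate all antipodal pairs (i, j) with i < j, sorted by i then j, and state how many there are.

α = atan 0.75 = 36.87°;  2α = 73.74°
n_0 = (+0.9526, -0.3042)
n_1 = (+0.9597, +0.2809)
n_2 = (+0.4609, +0.8875)
n_3 = (-0.9219, +0.3874)
n_4 = (-0.7834, -0.6215)
n_5 = (+0.2489, -0.9685)
  (0,1): δ = 145.98°  ·
  (0,2): δ = 99.73°  ·
  (0,3): δ = 5.08°  ✓
  (0,4): δ = 56.13°  ✓
  (0,5): δ = 122.12°  ·
  (1,2): δ = 133.76°  ·
  (1,3): δ = 39.10°  ✓
  (1,4): δ = 22.11°  ✓
  (1,5): δ = 88.10°  ·
  (2,3): δ = 85.35°  ·
  (2,4): δ = 24.13°  ✓
  (2,5): δ = 41.85°  ✓
  (3,4): δ = 118.79°  ·
  (3,5): δ = 52.80°  ✓
  (4,5): δ = 114.01°  ·
antipodal pairs: 7

count = 7; pairs: (0,3), (0,4), (1,3), (1,4), (2,4), (2,5), (3,5)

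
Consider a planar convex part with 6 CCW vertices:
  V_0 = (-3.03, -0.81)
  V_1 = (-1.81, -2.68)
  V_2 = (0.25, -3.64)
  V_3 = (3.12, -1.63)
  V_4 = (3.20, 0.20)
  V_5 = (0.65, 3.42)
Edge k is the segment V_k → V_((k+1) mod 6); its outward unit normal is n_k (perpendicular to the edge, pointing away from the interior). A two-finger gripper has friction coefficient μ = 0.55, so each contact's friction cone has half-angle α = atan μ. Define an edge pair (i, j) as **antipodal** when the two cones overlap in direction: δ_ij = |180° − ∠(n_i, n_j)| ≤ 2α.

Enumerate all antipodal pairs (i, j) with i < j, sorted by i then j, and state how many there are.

count = 5; pairs: (0,3), (0,4), (1,4), (2,5), (3,5)

α = atan 0.55 = 28.81°;  2α = 57.62°
n_0 = (-0.8375, -0.5464)
n_1 = (-0.4224, -0.9064)
n_2 = (+0.5737, -0.8191)
n_3 = (+0.9990, -0.0437)
n_4 = (+0.7839, +0.6208)
n_5 = (-0.7545, +0.6564)
  (0,1): δ = 148.11°  ·
  (0,2): δ = 88.12°  ·
  (0,3): δ = 35.62°  ✓
  (0,4): δ = 5.26°  ✓
  (0,5): δ = 105.86°  ·
  (1,2): δ = 120.01°  ·
  (1,3): δ = 67.52°  ·
  (1,4): δ = 26.64°  ✓
  (1,5): δ = 73.96°  ·
  (2,3): δ = 127.51°  ·
  (2,4): δ = 86.63°  ·
  (2,5): δ = 13.97°  ✓
  (3,4): δ = 139.12°  ·
  (3,5): δ = 38.52°  ✓
  (4,5): δ = 79.40°  ·
antipodal pairs: 5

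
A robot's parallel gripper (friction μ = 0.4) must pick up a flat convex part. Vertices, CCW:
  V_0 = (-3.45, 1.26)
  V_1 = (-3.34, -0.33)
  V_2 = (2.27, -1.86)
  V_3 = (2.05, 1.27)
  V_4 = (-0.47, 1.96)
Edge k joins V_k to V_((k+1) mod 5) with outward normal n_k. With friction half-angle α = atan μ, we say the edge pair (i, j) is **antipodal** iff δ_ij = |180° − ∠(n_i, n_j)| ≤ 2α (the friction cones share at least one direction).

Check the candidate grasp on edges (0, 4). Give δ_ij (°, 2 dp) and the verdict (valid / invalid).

δ = 99.26°, invalid

α = atan 0.4 = 21.80°;  2α = 43.60°
edge 0: e_0 = (+0.11, -1.59);  n_0 = (-0.9976, -0.0690)
edge 4: e_4 = (-2.98, -0.70);  n_4 = (-0.2287, +0.9735)
∠(n_0, n_4) = 80.74°
δ = |180° − 80.74°| = 99.26°
99.26° > 2α = 43.60°  →  invalid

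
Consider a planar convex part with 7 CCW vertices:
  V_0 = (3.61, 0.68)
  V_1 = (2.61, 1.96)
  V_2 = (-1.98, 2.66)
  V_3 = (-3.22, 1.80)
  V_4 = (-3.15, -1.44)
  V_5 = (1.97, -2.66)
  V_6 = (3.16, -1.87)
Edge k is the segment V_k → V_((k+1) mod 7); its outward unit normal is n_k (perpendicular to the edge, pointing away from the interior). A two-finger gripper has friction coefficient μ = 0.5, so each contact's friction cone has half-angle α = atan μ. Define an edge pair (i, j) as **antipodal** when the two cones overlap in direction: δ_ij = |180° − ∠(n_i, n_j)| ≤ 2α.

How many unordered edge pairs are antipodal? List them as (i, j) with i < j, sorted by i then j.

count = 8; pairs: (0,3), (0,4), (1,4), (1,5), (2,4), (2,5), (2,6), (3,6)

α = atan 0.5 = 26.57°;  2α = 53.13°
n_0 = (+0.7880, +0.6156)
n_1 = (+0.1508, +0.9886)
n_2 = (-0.5699, +0.8217)
n_3 = (-0.9998, -0.0216)
n_4 = (-0.2318, -0.9728)
n_5 = (+0.5531, -0.8331)
n_6 = (+0.9848, -0.1738)
  (0,1): δ = 136.67°  ·
  (0,2): δ = 93.26°  ·
  (0,3): δ = 36.76°  ✓
  (0,4): δ = 38.60°  ✓
  (0,5): δ = 85.58°  ·
  (0,6): δ = 131.99°  ·
  (1,2): δ = 136.59°  ·
  (1,3): δ = 80.09°  ·
  (1,4): δ = 4.73°  ✓
  (1,5): δ = 42.25°  ✓
  (1,6): δ = 88.66°  ·
  (2,3): δ = 123.51°  ·
  (2,4): δ = 48.15°  ✓
  (2,5): δ = 1.16°  ✓
  (2,6): δ = 45.25°  ✓
  (3,4): δ = 104.64°  ·
  (3,5): δ = 57.66°  ·
  (3,6): δ = 11.25°  ✓
  (4,5): δ = 133.02°  ·
  (4,6): δ = 86.61°  ·
  (5,6): δ = 133.59°  ·
antipodal pairs: 8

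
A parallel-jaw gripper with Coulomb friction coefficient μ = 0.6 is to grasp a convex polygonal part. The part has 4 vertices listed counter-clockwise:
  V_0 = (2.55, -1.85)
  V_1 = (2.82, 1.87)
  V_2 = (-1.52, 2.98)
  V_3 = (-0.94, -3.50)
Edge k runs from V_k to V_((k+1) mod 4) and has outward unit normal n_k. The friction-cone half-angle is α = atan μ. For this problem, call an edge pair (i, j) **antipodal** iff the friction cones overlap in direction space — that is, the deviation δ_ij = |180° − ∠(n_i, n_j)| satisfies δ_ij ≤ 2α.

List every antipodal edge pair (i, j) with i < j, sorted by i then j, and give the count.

α = atan 0.6 = 30.96°;  2α = 61.93°
n_0 = (+0.9974, -0.0724)
n_1 = (+0.2478, +0.9688)
n_2 = (-0.9960, -0.0891)
n_3 = (+0.4274, -0.9041)
  (0,1): δ = 100.20°  ·
  (0,2): δ = 9.27°  ✓
  (0,3): δ = 119.46°  ·
  (1,2): δ = 70.54°  ·
  (1,3): δ = 39.65°  ✓
  (2,3): δ = 69.81°  ·
antipodal pairs: 2

count = 2; pairs: (0,2), (1,3)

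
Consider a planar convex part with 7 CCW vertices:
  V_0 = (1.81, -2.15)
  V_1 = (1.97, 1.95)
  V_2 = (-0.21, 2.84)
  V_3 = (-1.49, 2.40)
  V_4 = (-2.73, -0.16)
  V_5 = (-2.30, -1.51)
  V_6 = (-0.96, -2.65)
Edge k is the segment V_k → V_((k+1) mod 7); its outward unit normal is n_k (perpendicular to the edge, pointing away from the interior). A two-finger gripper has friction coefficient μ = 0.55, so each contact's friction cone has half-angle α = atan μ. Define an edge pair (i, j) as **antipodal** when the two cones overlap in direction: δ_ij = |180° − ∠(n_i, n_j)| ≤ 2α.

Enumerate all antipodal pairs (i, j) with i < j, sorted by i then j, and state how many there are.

count = 8; pairs: (0,3), (0,4), (0,5), (1,4), (1,5), (1,6), (2,6), (3,6)

α = atan 0.55 = 28.81°;  2α = 57.62°
n_0 = (+0.9992, -0.0390)
n_1 = (+0.3780, +0.9258)
n_2 = (-0.3251, +0.9457)
n_3 = (-0.9000, +0.4359)
n_4 = (-0.9528, -0.3035)
n_5 = (-0.6480, -0.7617)
n_6 = (+0.1776, -0.9841)
  (0,1): δ = 109.97°  ·
  (0,2): δ = 68.79°  ·
  (0,3): δ = 23.61°  ✓
  (0,4): δ = 19.90°  ✓
  (0,5): δ = 51.85°  ✓
  (0,6): δ = 102.47°  ·
  (1,2): δ = 138.82°  ·
  (1,3): δ = 93.64°  ·
  (1,4): δ = 50.12°  ✓
  (1,5): δ = 18.18°  ✓
  (1,6): δ = 32.44°  ✓
  (2,3): δ = 134.81°  ·
  (2,4): δ = 91.30°  ·
  (2,5): δ = 59.36°  ·
  (2,6): δ = 8.74°  ✓
  (3,4): δ = 136.49°  ·
  (3,5): δ = 104.54°  ·
  (3,6): δ = 53.92°  ✓
  (4,5): δ = 148.06°  ·
  (4,6): δ = 97.44°  ·
  (5,6): δ = 129.38°  ·
antipodal pairs: 8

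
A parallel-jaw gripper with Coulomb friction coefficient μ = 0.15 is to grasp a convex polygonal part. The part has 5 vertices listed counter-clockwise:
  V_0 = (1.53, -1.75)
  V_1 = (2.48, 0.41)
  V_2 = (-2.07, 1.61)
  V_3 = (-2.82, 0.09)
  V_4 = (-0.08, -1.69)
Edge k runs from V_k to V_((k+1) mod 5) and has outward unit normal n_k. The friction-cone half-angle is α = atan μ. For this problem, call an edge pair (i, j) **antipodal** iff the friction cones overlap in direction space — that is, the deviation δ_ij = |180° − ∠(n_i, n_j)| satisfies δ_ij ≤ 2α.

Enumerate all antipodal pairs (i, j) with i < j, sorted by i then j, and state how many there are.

count = 2; pairs: (0,2), (1,4)

α = atan 0.15 = 8.53°;  2α = 17.06°
n_0 = (+0.9154, -0.4026)
n_1 = (+0.2550, +0.9669)
n_2 = (-0.8968, +0.4425)
n_3 = (-0.5448, -0.8386)
n_4 = (-0.0372, -0.9993)
  (0,1): δ = 81.03°  ·
  (0,2): δ = 2.52°  ✓
  (0,3): δ = 80.73°  ·
  (0,4): δ = 111.61°  ·
  (1,2): δ = 101.49°  ·
  (1,3): δ = 18.23°  ·
  (1,4): δ = 12.64°  ✓
  (2,3): δ = 96.75°  ·
  (2,4): δ = 65.87°  ·
  (3,4): δ = 149.13°  ·
antipodal pairs: 2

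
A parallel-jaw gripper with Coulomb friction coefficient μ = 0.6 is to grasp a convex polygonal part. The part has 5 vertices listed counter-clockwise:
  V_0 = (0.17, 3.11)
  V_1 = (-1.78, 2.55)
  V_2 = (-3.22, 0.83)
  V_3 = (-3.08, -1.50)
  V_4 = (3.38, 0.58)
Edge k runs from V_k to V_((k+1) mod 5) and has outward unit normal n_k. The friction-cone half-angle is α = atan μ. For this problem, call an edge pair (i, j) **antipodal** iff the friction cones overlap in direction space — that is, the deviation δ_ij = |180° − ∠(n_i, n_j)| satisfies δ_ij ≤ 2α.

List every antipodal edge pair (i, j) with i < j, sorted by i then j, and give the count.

α = atan 0.6 = 30.96°;  2α = 61.93°
n_0 = (-0.2760, +0.9612)
n_1 = (-0.7668, +0.6419)
n_2 = (-0.9982, -0.0600)
n_3 = (+0.3065, -0.9519)
n_4 = (+0.6190, +0.7854)
  (0,1): δ = 145.96°  ·
  (0,2): δ = 102.58°  ·
  (0,3): δ = 1.82°  ✓
  (0,4): δ = 125.73°  ·
  (1,2): δ = 136.63°  ·
  (1,3): δ = 32.22°  ✓
  (1,4): δ = 91.69°  ·
  (2,3): δ = 75.59°  ·
  (2,4): δ = 48.32°  ✓
  (3,4): δ = 56.09°  ✓
antipodal pairs: 4

count = 4; pairs: (0,3), (1,3), (2,4), (3,4)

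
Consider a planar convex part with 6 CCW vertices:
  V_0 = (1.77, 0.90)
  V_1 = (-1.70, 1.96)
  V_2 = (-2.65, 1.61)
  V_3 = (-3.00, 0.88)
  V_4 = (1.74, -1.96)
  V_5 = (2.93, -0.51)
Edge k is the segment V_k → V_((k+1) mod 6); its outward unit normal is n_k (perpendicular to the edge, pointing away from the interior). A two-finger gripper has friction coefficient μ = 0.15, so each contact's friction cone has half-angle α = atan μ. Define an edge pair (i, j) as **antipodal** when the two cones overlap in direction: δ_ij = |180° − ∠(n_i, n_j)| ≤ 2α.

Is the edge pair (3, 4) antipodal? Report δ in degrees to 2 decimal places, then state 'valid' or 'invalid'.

α = atan 0.15 = 8.53°;  2α = 17.06°
edge 3: e_3 = (+4.74, -2.84);  n_3 = (-0.5140, -0.8578)
edge 4: e_4 = (+1.19, +1.45);  n_4 = (+0.7730, -0.6344)
∠(n_3, n_4) = 81.55°
δ = |180° − 81.55°| = 98.45°
98.45° > 2α = 17.06°  →  invalid

δ = 98.45°, invalid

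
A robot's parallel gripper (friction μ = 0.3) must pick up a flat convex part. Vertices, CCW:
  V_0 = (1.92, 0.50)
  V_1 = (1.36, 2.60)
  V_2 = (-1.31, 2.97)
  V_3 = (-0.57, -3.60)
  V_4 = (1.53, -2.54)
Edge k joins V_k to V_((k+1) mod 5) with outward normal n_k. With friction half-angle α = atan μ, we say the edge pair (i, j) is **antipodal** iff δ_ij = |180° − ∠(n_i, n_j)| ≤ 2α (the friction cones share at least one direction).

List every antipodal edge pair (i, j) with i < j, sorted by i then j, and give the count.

α = atan 0.3 = 16.70°;  2α = 33.40°
n_0 = (+0.9662, +0.2577)
n_1 = (+0.1373, +0.9905)
n_2 = (-0.9937, -0.1119)
n_3 = (+0.4506, -0.8927)
n_4 = (+0.9919, -0.1272)
  (0,1): δ = 112.82°  ·
  (0,2): δ = 8.51°  ✓
  (0,3): δ = 101.85°  ·
  (0,4): δ = 157.76°  ·
  (1,2): δ = 75.68°  ·
  (1,3): δ = 34.67°  ·
  (1,4): δ = 90.58°  ·
  (2,3): δ = 69.64°  ·
  (2,4): δ = 13.74°  ✓
  (3,4): δ = 124.09°  ·
antipodal pairs: 2

count = 2; pairs: (0,2), (2,4)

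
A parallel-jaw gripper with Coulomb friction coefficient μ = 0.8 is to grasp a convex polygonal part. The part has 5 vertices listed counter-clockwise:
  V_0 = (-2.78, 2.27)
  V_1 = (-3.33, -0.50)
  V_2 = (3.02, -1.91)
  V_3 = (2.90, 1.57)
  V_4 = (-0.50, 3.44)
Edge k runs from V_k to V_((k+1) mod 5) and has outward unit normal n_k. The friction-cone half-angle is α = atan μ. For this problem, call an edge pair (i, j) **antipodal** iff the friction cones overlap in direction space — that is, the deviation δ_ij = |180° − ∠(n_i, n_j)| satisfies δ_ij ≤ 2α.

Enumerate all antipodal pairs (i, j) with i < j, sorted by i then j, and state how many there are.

count = 6; pairs: (0,2), (0,3), (1,2), (1,3), (1,4), (2,4)

α = atan 0.8 = 38.66°;  2α = 77.32°
n_0 = (-0.9809, +0.1948)
n_1 = (-0.2168, -0.9762)
n_2 = (+0.9994, +0.0345)
n_3 = (+0.4819, +0.8762)
n_4 = (-0.4566, +0.8897)
  (0,1): δ = 91.29°  ·
  (0,2): δ = 13.21°  ✓
  (0,3): δ = 72.42°  ✓
  (0,4): δ = 128.40°  ·
  (1,2): δ = 75.51°  ✓
  (1,3): δ = 16.29°  ✓
  (1,4): δ = 39.68°  ✓
  (2,3): δ = 120.79°  ·
  (2,4): δ = 64.81°  ✓
  (3,4): δ = 124.02°  ·
antipodal pairs: 6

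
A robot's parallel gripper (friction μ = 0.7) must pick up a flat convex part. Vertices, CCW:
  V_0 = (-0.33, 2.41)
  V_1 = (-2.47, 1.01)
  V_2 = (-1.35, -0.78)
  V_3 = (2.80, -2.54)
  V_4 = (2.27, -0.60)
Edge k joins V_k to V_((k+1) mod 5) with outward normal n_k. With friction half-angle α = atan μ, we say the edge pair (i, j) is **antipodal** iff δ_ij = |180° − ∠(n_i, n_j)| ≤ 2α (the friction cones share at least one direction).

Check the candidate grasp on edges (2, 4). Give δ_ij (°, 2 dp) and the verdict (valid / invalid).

α = atan 0.7 = 34.99°;  2α = 69.98°
edge 2: e_2 = (+4.15, -1.76);  n_2 = (-0.3904, -0.9206)
edge 4: e_4 = (-2.60, +3.01);  n_4 = (+0.7568, +0.6537)
∠(n_2, n_4) = 153.80°
δ = |180° − 153.80°| = 26.20°
26.20° ≤ 2α = 69.98°  →  valid

δ = 26.20°, valid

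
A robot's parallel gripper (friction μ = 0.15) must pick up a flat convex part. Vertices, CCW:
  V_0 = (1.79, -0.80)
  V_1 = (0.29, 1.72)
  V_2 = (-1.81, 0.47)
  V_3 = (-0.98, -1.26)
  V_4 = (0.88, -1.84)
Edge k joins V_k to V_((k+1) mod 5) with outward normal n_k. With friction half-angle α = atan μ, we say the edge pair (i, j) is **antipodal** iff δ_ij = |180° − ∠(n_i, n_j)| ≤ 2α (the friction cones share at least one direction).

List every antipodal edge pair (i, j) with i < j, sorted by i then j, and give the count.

α = atan 0.15 = 8.53°;  2α = 17.06°
n_0 = (+0.8593, +0.5115)
n_1 = (-0.5115, +0.8593)
n_2 = (-0.9016, -0.4326)
n_3 = (-0.2977, -0.9547)
n_4 = (+0.7526, -0.6585)
  (0,1): δ = 90.00°  ·
  (0,2): δ = 5.13°  ✓
  (0,3): δ = 41.92°  ·
  (0,4): δ = 108.05°  ·
  (1,2): δ = 95.13°  ·
  (1,3): δ = 48.08°  ·
  (1,4): δ = 18.05°  ·
  (2,3): δ = 132.95°  ·
  (2,4): δ = 66.82°  ·
  (3,4): δ = 113.87°  ·
antipodal pairs: 1

count = 1; pairs: (0,2)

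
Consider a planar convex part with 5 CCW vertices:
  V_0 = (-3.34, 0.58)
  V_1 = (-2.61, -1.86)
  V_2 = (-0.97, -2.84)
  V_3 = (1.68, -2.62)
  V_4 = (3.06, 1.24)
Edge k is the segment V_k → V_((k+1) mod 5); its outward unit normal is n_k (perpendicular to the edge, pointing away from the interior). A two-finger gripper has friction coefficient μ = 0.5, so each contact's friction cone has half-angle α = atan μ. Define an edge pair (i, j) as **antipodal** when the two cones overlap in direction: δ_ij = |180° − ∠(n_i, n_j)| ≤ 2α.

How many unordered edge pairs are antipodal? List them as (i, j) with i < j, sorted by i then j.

count = 3; pairs: (0,3), (1,4), (2,4)

α = atan 0.5 = 26.57°;  2α = 53.13°
n_0 = (-0.9580, -0.2866)
n_1 = (-0.5130, -0.8584)
n_2 = (+0.0827, -0.9966)
n_3 = (+0.9416, -0.3366)
n_4 = (-0.1026, +0.9947)
  (0,1): δ = 137.52°  ·
  (0,2): δ = 101.91°  ·
  (0,3): δ = 36.33°  ✓
  (0,4): δ = 79.23°  ·
  (1,2): δ = 144.39°  ·
  (1,3): δ = 78.81°  ·
  (1,4): δ = 36.75°  ✓
  (2,3): δ = 114.42°  ·
  (2,4): δ = 1.14°  ✓
  (3,4): δ = 64.44°  ·
antipodal pairs: 3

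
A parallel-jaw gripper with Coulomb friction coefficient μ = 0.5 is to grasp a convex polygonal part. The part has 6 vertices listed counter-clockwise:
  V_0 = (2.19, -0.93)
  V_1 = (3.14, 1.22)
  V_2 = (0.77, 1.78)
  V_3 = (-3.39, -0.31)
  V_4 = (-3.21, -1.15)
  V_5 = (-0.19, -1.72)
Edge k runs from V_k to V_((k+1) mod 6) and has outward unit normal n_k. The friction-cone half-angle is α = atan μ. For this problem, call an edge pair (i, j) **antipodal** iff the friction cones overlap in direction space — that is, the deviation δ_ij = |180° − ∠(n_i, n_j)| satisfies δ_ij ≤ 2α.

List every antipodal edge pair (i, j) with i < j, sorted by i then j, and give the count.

α = atan 0.5 = 26.57°;  2α = 53.13°
n_0 = (+0.9147, -0.4042)
n_1 = (+0.2300, +0.9732)
n_2 = (-0.4489, +0.8936)
n_3 = (-0.9778, -0.2095)
n_4 = (-0.1855, -0.9827)
n_5 = (+0.3150, -0.9491)
  (0,1): δ = 79.46°  ·
  (0,2): δ = 39.49°  ✓
  (0,3): δ = 35.93°  ✓
  (0,4): δ = 103.15°  ·
  (0,5): δ = 132.20°  ·
  (1,2): δ = 140.03°  ·
  (1,3): δ = 64.61°  ·
  (1,4): δ = 2.61°  ✓
  (1,5): δ = 31.66°  ✓
  (2,3): δ = 104.58°  ·
  (2,4): δ = 37.36°  ✓
  (2,5): δ = 8.31°  ✓
  (3,4): δ = 112.78°  ·
  (3,5): δ = 83.73°  ·
  (4,5): δ = 150.95°  ·
antipodal pairs: 6

count = 6; pairs: (0,2), (0,3), (1,4), (1,5), (2,4), (2,5)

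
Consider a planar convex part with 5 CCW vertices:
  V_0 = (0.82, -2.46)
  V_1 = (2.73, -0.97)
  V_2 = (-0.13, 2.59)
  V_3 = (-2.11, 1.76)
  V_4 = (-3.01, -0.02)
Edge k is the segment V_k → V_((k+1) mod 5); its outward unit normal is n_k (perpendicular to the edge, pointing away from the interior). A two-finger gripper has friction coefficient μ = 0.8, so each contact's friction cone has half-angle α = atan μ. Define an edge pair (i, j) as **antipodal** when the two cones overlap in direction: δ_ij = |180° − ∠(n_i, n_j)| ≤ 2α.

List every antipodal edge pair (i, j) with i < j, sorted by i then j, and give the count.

α = atan 0.8 = 38.66°;  2α = 77.32°
n_0 = (+0.6151, -0.7885)
n_1 = (+0.7796, +0.6263)
n_2 = (-0.3866, +0.9222)
n_3 = (-0.8924, +0.4512)
n_4 = (-0.5373, -0.8434)
  (0,1): δ = 89.18°  ·
  (0,2): δ = 15.21°  ✓
  (0,3): δ = 25.22°  ✓
  (0,4): δ = 109.54°  ·
  (1,2): δ = 106.03°  ·
  (1,3): δ = 65.60°  ✓
  (1,4): δ = 18.72°  ✓
  (2,3): δ = 139.57°  ·
  (2,4): δ = 55.24°  ✓
  (3,4): δ = 95.68°  ·
antipodal pairs: 5

count = 5; pairs: (0,2), (0,3), (1,3), (1,4), (2,4)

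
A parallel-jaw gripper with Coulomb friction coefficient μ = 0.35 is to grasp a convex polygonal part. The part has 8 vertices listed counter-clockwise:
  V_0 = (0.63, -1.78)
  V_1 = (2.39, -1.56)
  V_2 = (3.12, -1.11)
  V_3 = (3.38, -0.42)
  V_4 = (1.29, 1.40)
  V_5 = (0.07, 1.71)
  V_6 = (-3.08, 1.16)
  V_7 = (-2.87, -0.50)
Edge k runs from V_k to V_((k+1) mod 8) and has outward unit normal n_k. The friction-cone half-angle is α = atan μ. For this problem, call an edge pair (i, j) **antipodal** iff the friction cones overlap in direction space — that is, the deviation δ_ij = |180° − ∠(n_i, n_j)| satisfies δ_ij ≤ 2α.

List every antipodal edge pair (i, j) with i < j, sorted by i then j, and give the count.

count = 7; pairs: (0,4), (0,5), (1,5), (2,6), (3,7), (4,7), (5,7)

α = atan 0.35 = 19.29°;  2α = 38.58°
n_0 = (+0.1240, -0.9923)
n_1 = (+0.5247, -0.8513)
n_2 = (+0.9358, -0.3526)
n_3 = (+0.6567, +0.7541)
n_4 = (+0.2463, +0.9692)
n_5 = (-0.1720, +0.9851)
n_6 = (-0.9921, -0.1255)
n_7 = (-0.3435, -0.9392)
  (0,1): δ = 155.47°  ·
  (0,2): δ = 117.77°  ·
  (0,3): δ = 48.17°  ·
  (0,4): δ = 21.38°  ✓
  (0,5): δ = 2.78°  ✓
  (0,6): δ = 90.08°  ·
  (0,7): δ = 152.79°  ·
  (1,2): δ = 142.30°  ·
  (1,3): δ = 72.70°  ·
  (1,4): δ = 45.91°  ·
  (1,5): δ = 21.75°  ✓
  (1,6): δ = 65.56°  ·
  (1,7): δ = 128.26°  ·
  (2,3): δ = 110.40°  ·
  (2,4): δ = 83.61°  ·
  (2,5): δ = 59.45°  ·
  (2,6): δ = 27.86°  ✓
  (2,7): δ = 90.56°  ·
  (3,4): δ = 153.21°  ·
  (3,5): δ = 129.05°  ·
  (3,6): δ = 41.74°  ·
  (3,7): δ = 20.96°  ✓
  (4,5): δ = 155.84°  ·
  (4,6): δ = 68.53°  ·
  (4,7): δ = 5.83°  ✓
  (5,6): δ = 92.69°  ·
  (5,7): δ = 29.99°  ✓
  (6,7): δ = 117.30°  ·
antipodal pairs: 7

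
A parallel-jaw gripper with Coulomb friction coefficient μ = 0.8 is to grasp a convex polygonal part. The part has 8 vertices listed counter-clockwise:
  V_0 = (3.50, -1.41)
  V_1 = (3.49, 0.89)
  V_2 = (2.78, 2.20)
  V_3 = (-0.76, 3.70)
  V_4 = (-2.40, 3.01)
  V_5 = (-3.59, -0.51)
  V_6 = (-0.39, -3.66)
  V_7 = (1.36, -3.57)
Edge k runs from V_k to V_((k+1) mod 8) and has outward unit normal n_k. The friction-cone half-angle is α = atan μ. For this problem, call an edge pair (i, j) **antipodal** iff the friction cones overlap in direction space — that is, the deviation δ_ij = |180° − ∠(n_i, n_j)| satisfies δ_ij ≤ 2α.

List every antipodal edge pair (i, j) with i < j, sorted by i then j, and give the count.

α = atan 0.8 = 38.66°;  2α = 77.32°
n_0 = (+1.0000, +0.0043)
n_1 = (+0.8792, +0.4765)
n_2 = (+0.3901, +0.9208)
n_3 = (-0.3878, +0.9217)
n_4 = (-0.9473, +0.3203)
n_5 = (-0.7015, -0.7127)
n_6 = (+0.0514, -0.9987)
n_7 = (+0.7104, -0.7038)
  (0,1): δ = 151.79°  ·
  (0,2): δ = 113.21°  ·
  (0,3): δ = 67.43°  ✓
  (0,4): δ = 18.93°  ✓
  (0,5): δ = 45.20°  ✓
  (0,6): δ = 92.69°  ·
  (0,7): δ = 135.02°  ·
  (1,2): δ = 141.42°  ·
  (1,3): δ = 95.64°  ·
  (1,4): δ = 47.14°  ✓
  (1,5): δ = 16.99°  ✓
  (1,6): δ = 64.49°  ✓
  (1,7): δ = 106.81°  ·
  (2,3): δ = 134.22°  ·
  (2,4): δ = 85.71°  ·
  (2,5): δ = 21.59°  ✓
  (2,6): δ = 25.91°  ✓
  (2,7): δ = 68.23°  ✓
  (3,4): δ = 131.50°  ·
  (3,5): δ = 67.37°  ✓
  (3,6): δ = 19.87°  ✓
  (3,7): δ = 22.45°  ✓
  (4,5): δ = 115.87°  ·
  (4,6): δ = 68.38°  ✓
  (4,7): δ = 26.05°  ✓
  (5,6): δ = 132.51°  ·
  (5,7): δ = 90.18°  ·
  (6,7): δ = 137.68°  ·
antipodal pairs: 14

count = 14; pairs: (0,3), (0,4), (0,5), (1,4), (1,5), (1,6), (2,5), (2,6), (2,7), (3,5), (3,6), (3,7), (4,6), (4,7)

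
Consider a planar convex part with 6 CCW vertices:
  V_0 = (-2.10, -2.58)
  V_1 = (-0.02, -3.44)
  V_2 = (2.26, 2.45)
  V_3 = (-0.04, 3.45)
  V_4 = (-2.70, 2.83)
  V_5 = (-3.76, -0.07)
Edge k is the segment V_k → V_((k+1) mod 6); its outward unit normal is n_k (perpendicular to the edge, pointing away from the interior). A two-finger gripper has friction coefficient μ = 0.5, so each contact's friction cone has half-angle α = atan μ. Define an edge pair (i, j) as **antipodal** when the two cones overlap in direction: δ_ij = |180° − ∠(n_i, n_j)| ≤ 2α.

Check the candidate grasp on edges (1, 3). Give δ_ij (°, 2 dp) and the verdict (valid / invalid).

α = atan 0.5 = 26.57°;  2α = 53.13°
edge 1: e_1 = (+2.28, +5.89);  n_1 = (+0.9326, -0.3610)
edge 3: e_3 = (-2.66, -0.62);  n_3 = (-0.2270, +0.9739)
∠(n_1, n_3) = 124.28°
δ = |180° − 124.28°| = 55.72°
55.72° > 2α = 53.13°  →  invalid

δ = 55.72°, invalid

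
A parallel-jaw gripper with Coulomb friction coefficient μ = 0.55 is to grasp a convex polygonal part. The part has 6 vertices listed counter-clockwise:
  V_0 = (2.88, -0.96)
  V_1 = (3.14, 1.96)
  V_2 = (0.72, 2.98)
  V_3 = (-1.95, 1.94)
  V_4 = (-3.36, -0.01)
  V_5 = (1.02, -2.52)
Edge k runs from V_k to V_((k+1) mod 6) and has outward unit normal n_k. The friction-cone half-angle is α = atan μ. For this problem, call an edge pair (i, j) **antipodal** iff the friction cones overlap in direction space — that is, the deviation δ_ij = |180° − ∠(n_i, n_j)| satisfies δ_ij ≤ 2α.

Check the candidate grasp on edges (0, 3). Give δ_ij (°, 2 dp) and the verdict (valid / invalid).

α = atan 0.55 = 28.81°;  2α = 57.62°
edge 0: e_0 = (+0.26, +2.92);  n_0 = (+0.9961, -0.0887)
edge 3: e_3 = (-1.41, -1.95);  n_3 = (-0.8104, +0.5859)
∠(n_0, n_3) = 149.22°
δ = |180° − 149.22°| = 30.78°
30.78° ≤ 2α = 57.62°  →  valid

δ = 30.78°, valid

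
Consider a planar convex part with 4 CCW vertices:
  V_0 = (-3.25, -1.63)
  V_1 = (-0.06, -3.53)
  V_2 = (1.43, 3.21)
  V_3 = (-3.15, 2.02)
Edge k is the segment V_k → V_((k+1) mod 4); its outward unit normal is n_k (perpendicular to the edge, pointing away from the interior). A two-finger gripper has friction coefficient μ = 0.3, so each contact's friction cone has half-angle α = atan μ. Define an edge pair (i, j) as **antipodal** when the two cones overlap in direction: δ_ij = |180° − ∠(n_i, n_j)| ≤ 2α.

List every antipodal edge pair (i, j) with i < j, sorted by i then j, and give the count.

α = atan 0.3 = 16.70°;  2α = 33.40°
n_0 = (-0.5117, -0.8592)
n_1 = (+0.9764, -0.2159)
n_2 = (-0.2515, +0.9679)
n_3 = (-0.9996, +0.0274)
  (0,1): δ = 71.69°  ·
  (0,2): δ = 45.34°  ·
  (0,3): δ = 119.21°  ·
  (1,2): δ = 62.97°  ·
  (1,3): δ = 10.90°  ✓
  (2,3): δ = 106.13°  ·
antipodal pairs: 1

count = 1; pairs: (1,3)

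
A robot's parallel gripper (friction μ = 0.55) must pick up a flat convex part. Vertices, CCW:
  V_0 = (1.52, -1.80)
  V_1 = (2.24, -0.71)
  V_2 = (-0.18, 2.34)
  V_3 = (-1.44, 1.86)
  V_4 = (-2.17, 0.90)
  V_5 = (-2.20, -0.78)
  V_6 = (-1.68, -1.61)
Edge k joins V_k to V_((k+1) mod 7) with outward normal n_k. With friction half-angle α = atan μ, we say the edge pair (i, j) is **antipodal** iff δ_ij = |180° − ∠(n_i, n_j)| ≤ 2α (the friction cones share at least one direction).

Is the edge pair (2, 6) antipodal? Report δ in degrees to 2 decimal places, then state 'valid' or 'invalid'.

δ = 24.25°, valid

α = atan 0.55 = 28.81°;  2α = 57.62°
edge 2: e_2 = (-1.26, -0.48);  n_2 = (-0.3560, +0.9345)
edge 6: e_6 = (+3.20, -0.19);  n_6 = (-0.0593, -0.9982)
∠(n_2, n_6) = 155.75°
δ = |180° − 155.75°| = 24.25°
24.25° ≤ 2α = 57.62°  →  valid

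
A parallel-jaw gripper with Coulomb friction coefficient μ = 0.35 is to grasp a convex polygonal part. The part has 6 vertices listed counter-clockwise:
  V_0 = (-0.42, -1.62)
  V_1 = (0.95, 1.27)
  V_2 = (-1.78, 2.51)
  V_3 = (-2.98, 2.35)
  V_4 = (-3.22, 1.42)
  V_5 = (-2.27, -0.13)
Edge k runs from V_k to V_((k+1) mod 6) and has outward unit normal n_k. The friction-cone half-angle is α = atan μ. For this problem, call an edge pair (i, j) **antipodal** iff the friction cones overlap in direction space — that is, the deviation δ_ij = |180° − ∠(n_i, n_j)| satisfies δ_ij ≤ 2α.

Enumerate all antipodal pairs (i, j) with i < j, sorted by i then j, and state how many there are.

α = atan 0.35 = 19.29°;  2α = 38.58°
n_0 = (+0.9036, -0.4284)
n_1 = (+0.4136, +0.9105)
n_2 = (-0.1322, +0.9912)
n_3 = (-0.9683, +0.2499)
n_4 = (-0.8526, -0.5226)
n_5 = (-0.6273, -0.7788)
  (0,1): δ = 89.06°  ·
  (0,2): δ = 57.04°  ·
  (0,3): δ = 10.89°  ✓
  (0,4): δ = 56.87°  ·
  (0,5): δ = 76.52°  ·
  (1,2): δ = 147.98°  ·
  (1,3): δ = 80.04°  ·
  (1,4): δ = 34.07°  ✓
  (1,5): δ = 14.42°  ✓
  (2,3): δ = 112.06°  ·
  (2,4): δ = 66.09°  ·
  (2,5): δ = 46.44°  ·
  (3,4): δ = 134.03°  ·
  (3,5): δ = 114.38°  ·
  (4,5): δ = 160.35°  ·
antipodal pairs: 3

count = 3; pairs: (0,3), (1,4), (1,5)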